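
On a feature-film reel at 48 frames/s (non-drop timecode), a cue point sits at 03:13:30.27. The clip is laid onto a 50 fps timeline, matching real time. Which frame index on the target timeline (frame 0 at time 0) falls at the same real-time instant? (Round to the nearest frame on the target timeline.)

Source frame index: (3×3600 + 13×60 + 30) × 48 + 27 = 557307.
Real time: 557307 / (48) = 185769/16 s.
Target frame: (185769/16) × (50) = 4644225/8 ≈ 580528.125 → 580528.

frame 580528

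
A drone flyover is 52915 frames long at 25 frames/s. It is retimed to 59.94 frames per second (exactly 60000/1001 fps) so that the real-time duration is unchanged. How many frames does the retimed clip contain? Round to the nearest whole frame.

Frames at target rate = 52915 × (60000/1001) / (25) = 126996000/1001 ≈ 126869.131.
Nearest whole frame: 126869.

126869 frames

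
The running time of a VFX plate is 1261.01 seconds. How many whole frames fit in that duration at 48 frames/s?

Frames = 1261.01 × 48 = 1513212/25 ≈ 60528.4800.
Complete frames: 60528.

60528 frames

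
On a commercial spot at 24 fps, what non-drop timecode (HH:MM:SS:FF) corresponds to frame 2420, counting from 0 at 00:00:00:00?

00:01:40:20

2420 ÷ 24 = 100 full seconds, remainder 20 frames.
100 s = 0 h 1 min 40 s.
Timecode: 00:01:40:20.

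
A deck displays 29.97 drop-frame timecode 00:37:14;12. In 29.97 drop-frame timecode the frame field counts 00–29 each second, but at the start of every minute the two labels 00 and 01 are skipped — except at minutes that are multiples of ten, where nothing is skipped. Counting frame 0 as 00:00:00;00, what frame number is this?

As if non-drop at 30 labels/s: (0 × 3600 + 37 × 60 + 14) × 30 + 12 = 67032.
Minute boundaries passed: 37; those not divisible by 10: 37 − 3 = 34; dropped labels = 2 × 34 = 68.
Actual frame index = 67032 − 68 = 66964.

66964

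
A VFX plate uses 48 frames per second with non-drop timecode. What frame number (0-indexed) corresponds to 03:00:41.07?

Total seconds to the label: (3 × 3600 + 0 × 60 + 41) = 10841.
Frame index = 10841 × 48 + 7 = 520375.

frame 520375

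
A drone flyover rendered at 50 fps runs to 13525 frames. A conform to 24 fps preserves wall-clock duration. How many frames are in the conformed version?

Target frames = source frames × (target rate / source rate) = 13525 × (24)/(50) = 13525 × 12/25 = 6492.

6492 frames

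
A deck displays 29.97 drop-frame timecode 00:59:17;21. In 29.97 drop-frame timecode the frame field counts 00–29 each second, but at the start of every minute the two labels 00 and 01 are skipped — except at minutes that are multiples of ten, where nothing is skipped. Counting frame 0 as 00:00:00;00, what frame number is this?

Complete 10-minute blocks: 5, each 17982 frames → 89910.
Remaining 9 whole minutes in the current block: 1800 + 8 × 1798 = 16184 frames.
Within the current minute: 17 × 30 + 21 − 2 = 529 (labels ;00/;01 skipped at this minute). Total = 89910 + 16184 + 529 = 106623.

106623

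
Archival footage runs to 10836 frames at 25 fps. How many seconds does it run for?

433.44 seconds

Running time = 10836 / (25) = 433.44 s.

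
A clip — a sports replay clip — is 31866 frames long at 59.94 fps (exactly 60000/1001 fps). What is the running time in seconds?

531.6311 seconds

Running time = 31866 / (60000/1001) = 531.6311 s.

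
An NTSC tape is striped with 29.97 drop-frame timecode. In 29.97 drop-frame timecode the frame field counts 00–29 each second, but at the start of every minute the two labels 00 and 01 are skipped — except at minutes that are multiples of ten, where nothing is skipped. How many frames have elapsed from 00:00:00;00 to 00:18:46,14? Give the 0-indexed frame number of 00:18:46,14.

33760

Complete 10-minute blocks: 1, each 17982 frames → 17982.
Remaining 8 whole minutes in the current block: 1800 + 7 × 1798 = 14386 frames.
Within the current minute: 46 × 30 + 14 − 2 = 1392 (labels ;00/;01 skipped at this minute). Total = 17982 + 14386 + 1392 = 33760.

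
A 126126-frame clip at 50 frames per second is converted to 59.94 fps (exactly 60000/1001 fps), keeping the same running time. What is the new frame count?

151200 frames

Target frames = source frames × (target rate / source rate) = 126126 × (60000/1001)/(50) = 126126 × 1200/1001 = 151200.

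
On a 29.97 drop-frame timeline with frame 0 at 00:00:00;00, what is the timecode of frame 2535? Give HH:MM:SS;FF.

00:01:24;17

Each 10-minute DF block holds 10 × 60 × 30 − 9 × 2 = 17982 frames. 2535 ÷ 17982 → 0 full blocks, remainder 2535.
Within the partial block the first minute is 1800 frames and each further minute 1798, so 1 further minute boundary passed. Total skipped labels = 18 × 0 + 2 × 1 = 2.
Non-drop label index = 2535 + 2 = 2537; at 30 labels/s that is 00:01:24:17, i.e. DF 00:01:24;17.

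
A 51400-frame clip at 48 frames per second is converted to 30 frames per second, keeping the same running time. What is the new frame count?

32125 frames

Target frames = source frames × (target rate / source rate) = 51400 × (30)/(48) = 51400 × 5/8 = 32125.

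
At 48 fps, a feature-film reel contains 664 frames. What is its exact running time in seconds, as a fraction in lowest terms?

83/6 seconds

Running time = 664 ÷ (48) = 664 × 1/48 = 83/6 s.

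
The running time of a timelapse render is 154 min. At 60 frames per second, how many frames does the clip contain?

154 min = 9240 s.
Frames = 9240 × 60 = 554400.

554400 frames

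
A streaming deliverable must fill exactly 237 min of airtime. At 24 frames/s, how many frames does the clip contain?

341280 frames

237 min = 14220 s.
Frames = 14220 × 24 = 341280.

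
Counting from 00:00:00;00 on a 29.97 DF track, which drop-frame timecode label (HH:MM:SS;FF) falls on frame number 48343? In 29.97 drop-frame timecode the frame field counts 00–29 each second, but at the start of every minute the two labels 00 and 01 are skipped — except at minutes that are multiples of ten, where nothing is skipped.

00:26:53;01

Ten DF minutes hold 17982 frames, so frame 48343 lies in block 2 (frames 35964–53945) with 12379 frames into that block.
The block's first minute is 1800 frames and the rest 1798 each; 12379 frames reaches minute 6, so 2 × 18 + 6 × 2 = 48 labels have been skipped so far.
Adding those back, label number 48343 + 48 = 48391 at 30 labels/s is 1613 s + 1 f = 0 h 26 min 53 s frame 1, i.e. 00:26:53;01.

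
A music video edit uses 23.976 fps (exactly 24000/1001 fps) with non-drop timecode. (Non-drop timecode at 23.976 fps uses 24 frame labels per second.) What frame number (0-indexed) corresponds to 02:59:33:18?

Total seconds to the label: (2 × 3600 + 59 × 60 + 33) = 10773.
Frame index = 10773 × 24 + 18 = 258570.

frame 258570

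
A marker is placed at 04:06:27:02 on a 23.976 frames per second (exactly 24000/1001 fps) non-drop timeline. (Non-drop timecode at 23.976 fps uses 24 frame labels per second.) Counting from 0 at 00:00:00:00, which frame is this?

frame 354890

Total seconds to the label: (4 × 3600 + 6 × 60 + 27) = 14787.
Frame index = 14787 × 24 + 2 = 354890.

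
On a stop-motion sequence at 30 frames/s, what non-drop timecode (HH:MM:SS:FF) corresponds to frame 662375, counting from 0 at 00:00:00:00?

06:07:59:05

662375 ÷ 30 = 22079 full seconds, remainder 5 frames.
22079 s = 6 h 7 min 59 s.
Timecode: 06:07:59:05.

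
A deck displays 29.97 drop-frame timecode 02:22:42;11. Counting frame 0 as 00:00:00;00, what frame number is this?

Complete 10-minute blocks: 14, each 17982 frames → 251748.
Remaining 2 whole minutes in the current block: 1800 + 1 × 1798 = 3598 frames.
Within the current minute: 42 × 30 + 11 − 2 = 1269 (labels ;00/;01 skipped at this minute). Total = 251748 + 3598 + 1269 = 256615.

256615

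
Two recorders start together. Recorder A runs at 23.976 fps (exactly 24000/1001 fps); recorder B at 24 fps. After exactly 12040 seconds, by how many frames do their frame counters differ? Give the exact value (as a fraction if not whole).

41280/143 frames

A emits 24000/1001 × 12040 = 41280000/143 frames; B emits 24 × 12040 = 288960.
Difference = 41280/143 frames (≈ 288.6713); B is ahead of A.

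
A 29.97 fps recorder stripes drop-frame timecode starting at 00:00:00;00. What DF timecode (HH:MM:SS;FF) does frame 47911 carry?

00:26:38;19

Ten DF minutes hold 17982 frames, so frame 47911 lies in block 2 (frames 35964–53945) with 11947 frames into that block.
The block's first minute is 1800 frames and the rest 1798 each; 11947 frames reaches minute 6, so 2 × 18 + 6 × 2 = 48 labels have been skipped so far.
Adding those back, label number 47911 + 48 = 47959 at 30 labels/s is 1598 s + 19 f = 0 h 26 min 38 s frame 19, i.e. 00:26:38;19.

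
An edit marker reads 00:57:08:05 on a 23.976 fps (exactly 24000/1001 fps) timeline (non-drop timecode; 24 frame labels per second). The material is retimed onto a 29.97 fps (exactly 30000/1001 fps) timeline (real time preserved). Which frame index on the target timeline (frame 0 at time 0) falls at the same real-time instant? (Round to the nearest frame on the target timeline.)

Source frame index: (0×3600 + 57×60 + 8) × 24 + 5 = 82277.
Real time: 82277 / (24000/1001) = 82359277/24000 s.
Target frame: (82359277/24000) × (30000/1001) = 411385/4 ≈ 102846.250 → 102846.

frame 102846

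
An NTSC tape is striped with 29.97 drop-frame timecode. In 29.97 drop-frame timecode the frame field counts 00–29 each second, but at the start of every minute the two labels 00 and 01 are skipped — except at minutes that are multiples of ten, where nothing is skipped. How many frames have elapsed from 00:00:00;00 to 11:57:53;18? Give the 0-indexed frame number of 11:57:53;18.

1290916

As if non-drop at 30 labels/s: (11 × 3600 + 57 × 60 + 53) × 30 + 18 = 1292208.
Minute boundaries passed: 717; those not divisible by 10: 717 − 71 = 646; dropped labels = 2 × 646 = 1292.
Actual frame index = 1292208 − 1292 = 1290916.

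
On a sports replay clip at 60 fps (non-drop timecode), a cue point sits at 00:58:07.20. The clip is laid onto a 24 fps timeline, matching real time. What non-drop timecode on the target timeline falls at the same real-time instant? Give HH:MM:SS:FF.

00:58:07:08

Source frame index: (0×3600 + 58×60 + 7) × 60 + 20 = 209240.
Real time: 209240 / (60) = 10462/3 s.
Target frame: (10462/3) × (24) = 83696.
At 24 labels/s: frame 83696 → 00:58:07:08.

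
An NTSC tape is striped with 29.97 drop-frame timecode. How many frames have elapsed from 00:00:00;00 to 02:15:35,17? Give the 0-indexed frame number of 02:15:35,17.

243823

As if non-drop at 30 labels/s: (2 × 3600 + 15 × 60 + 35) × 30 + 17 = 244067.
Minute boundaries passed: 135; those not divisible by 10: 135 − 13 = 122; dropped labels = 2 × 122 = 244.
Actual frame index = 244067 − 244 = 243823.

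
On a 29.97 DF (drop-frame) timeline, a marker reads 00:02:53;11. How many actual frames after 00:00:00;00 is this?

As if non-drop at 30 labels/s: (0 × 3600 + 2 × 60 + 53) × 30 + 11 = 5201.
Minute boundaries passed: 2; those not divisible by 10: 2 − 0 = 2; dropped labels = 2 × 2 = 4.
Actual frame index = 5201 − 4 = 5197.

5197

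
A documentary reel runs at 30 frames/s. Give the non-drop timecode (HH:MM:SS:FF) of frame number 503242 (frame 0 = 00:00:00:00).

04:39:34:22

503242 ÷ 30 = 16774 full seconds, remainder 22 frames.
16774 s = 4 h 39 min 34 s.
Timecode: 04:39:34:22.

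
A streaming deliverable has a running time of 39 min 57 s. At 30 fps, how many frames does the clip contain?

39 min 57 s = 2397 s.
Frames = 2397 × 30 = 71910.

71910 frames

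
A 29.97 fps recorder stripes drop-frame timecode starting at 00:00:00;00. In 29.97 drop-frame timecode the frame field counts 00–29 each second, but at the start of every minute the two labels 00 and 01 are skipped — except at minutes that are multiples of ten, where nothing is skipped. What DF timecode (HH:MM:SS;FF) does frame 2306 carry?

00:01:16;28

Each 10-minute DF block holds 10 × 60 × 30 − 9 × 2 = 17982 frames. 2306 ÷ 17982 → 0 full blocks, remainder 2306.
Within the partial block the first minute is 1800 frames and each further minute 1798, so 1 further minute boundary passed. Total skipped labels = 18 × 0 + 2 × 1 = 2.
Non-drop label index = 2306 + 2 = 2308; at 30 labels/s that is 00:01:16:28, i.e. DF 00:01:16;28.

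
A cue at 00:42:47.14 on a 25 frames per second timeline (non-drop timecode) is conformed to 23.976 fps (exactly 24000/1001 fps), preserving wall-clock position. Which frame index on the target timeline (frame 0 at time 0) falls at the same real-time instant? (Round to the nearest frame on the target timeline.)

frame 61560

Source frame index: (0×3600 + 42×60 + 47) × 25 + 14 = 64189.
Real time: 64189 / (25) = 64189/25 s.
Target frame: (64189/25) × (24000/1001) = 61621440/1001 ≈ 61559.880 → 61560.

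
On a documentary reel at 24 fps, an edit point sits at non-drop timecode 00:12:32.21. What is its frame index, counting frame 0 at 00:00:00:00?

Total seconds to the label: (0 × 3600 + 12 × 60 + 32) = 752.
Frame index = 752 × 24 + 21 = 18069.

frame 18069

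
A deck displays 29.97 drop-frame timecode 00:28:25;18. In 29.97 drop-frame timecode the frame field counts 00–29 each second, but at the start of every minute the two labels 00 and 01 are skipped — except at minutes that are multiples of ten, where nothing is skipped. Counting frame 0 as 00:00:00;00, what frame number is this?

51116

Complete 10-minute blocks: 2, each 17982 frames → 35964.
Remaining 8 whole minutes in the current block: 1800 + 7 × 1798 = 14386 frames.
Within the current minute: 25 × 30 + 18 − 2 = 766 (labels ;00/;01 skipped at this minute). Total = 35964 + 14386 + 766 = 51116.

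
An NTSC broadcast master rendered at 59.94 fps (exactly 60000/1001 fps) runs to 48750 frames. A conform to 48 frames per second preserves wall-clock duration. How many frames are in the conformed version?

39039 frames

Target frames = source frames × (target rate / source rate) = 48750 × (48)/(60000/1001) = 48750 × 1001/1250 = 39039.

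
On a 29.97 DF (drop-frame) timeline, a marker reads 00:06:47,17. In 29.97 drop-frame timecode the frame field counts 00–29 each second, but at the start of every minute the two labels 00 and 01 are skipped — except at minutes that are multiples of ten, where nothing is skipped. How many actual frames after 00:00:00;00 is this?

As if non-drop at 30 labels/s: (0 × 3600 + 6 × 60 + 47) × 30 + 17 = 12227.
Minute boundaries passed: 6; those not divisible by 10: 6 − 0 = 6; dropped labels = 2 × 6 = 12.
Actual frame index = 12227 − 12 = 12215.

12215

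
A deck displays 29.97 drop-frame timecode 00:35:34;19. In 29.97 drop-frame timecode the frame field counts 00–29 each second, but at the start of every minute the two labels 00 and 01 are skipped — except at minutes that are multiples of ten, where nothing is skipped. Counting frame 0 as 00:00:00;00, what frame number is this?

63975

Complete 10-minute blocks: 3, each 17982 frames → 53946.
Remaining 5 whole minutes in the current block: 1800 + 4 × 1798 = 8992 frames.
Within the current minute: 34 × 30 + 19 − 2 = 1037 (labels ;00/;01 skipped at this minute). Total = 53946 + 8992 + 1037 = 63975.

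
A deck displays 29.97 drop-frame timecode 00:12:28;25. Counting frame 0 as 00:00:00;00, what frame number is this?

22443

Complete 10-minute blocks: 1, each 17982 frames → 17982.
Remaining 2 whole minutes in the current block: 1800 + 1 × 1798 = 3598 frames.
Within the current minute: 28 × 30 + 25 − 2 = 863 (labels ;00/;01 skipped at this minute). Total = 17982 + 3598 + 863 = 22443.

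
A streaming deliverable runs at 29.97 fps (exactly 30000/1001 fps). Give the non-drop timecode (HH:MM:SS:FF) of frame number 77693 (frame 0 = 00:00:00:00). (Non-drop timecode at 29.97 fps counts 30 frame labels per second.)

00:43:09:23

77693 ÷ 30 = 2589 full seconds, remainder 23 frames.
2589 s = 0 h 43 min 9 s.
Timecode: 00:43:09:23.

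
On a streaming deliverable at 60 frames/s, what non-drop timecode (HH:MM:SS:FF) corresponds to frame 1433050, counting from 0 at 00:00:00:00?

06:38:04:10

1433050 ÷ 60 = 23884 full seconds, remainder 10 frames.
23884 s = 6 h 38 min 4 s.
Timecode: 06:38:04:10.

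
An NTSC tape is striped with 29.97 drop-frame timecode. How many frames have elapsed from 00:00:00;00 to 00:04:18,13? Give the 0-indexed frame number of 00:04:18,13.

As if non-drop at 30 labels/s: (0 × 3600 + 4 × 60 + 18) × 30 + 13 = 7753.
Minute boundaries passed: 4; those not divisible by 10: 4 − 0 = 4; dropped labels = 2 × 4 = 8.
Actual frame index = 7753 − 8 = 7745.

7745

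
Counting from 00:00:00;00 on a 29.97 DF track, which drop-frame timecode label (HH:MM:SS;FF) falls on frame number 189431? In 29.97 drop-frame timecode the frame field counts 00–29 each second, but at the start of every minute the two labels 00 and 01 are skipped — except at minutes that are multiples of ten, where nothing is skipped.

Each 10-minute DF block holds 10 × 60 × 30 − 9 × 2 = 17982 frames. 189431 ÷ 17982 → 10 full blocks, remainder 9611.
Within the partial block the first minute is 1800 frames and each further minute 1798, so 5 further minute boundaries passed. Total skipped labels = 18 × 10 + 2 × 5 = 190.
Non-drop label index = 189431 + 190 = 189621; at 30 labels/s that is 01:45:20:21, i.e. DF 01:45:20;21.

01:45:20;21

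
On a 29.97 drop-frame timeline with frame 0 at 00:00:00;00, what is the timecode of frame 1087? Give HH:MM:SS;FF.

00:00:36;07

Ten DF minutes hold 17982 frames, so frame 1087 lies in block 0 (frames 0–17981) with 1087 frames into that block.
The block's first minute is 1800 frames and the rest 1798 each; 1087 frames reaches minute 0, so 0 × 18 + 0 × 2 = 0 labels have been skipped so far.
Adding those back, label number 1087 + 0 = 1087 at 30 labels/s is 36 s + 7 f = 0 h 0 min 36 s frame 7, i.e. 00:00:36;07.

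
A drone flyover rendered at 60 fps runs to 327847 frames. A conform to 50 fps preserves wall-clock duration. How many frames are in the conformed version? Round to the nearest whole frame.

Frames at target rate = 327847 × (50) / (60) = 1639235/6 ≈ 273205.833.
Nearest whole frame: 273206.

273206 frames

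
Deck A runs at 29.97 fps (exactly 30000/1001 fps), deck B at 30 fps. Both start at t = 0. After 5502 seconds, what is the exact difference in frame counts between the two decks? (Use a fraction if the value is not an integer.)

23580/143 frames

A emits 30000/1001 × 5502 = 23580000/143 frames; B emits 30 × 5502 = 165060.
Difference = 23580/143 frames (≈ 164.8951); B is ahead of A.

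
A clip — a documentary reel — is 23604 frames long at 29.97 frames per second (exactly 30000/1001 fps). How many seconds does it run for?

787.5868 seconds

Running time = 23604 / (30000/1001) = 787.5868 s.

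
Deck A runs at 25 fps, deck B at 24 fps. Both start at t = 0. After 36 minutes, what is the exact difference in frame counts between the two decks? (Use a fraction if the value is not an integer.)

2160 frames

36 min = 2160 s.
A emits 25 × 2160 = 54000 frames; B emits 24 × 2160 = 51840.
Difference = 2160 frames; B is behind A.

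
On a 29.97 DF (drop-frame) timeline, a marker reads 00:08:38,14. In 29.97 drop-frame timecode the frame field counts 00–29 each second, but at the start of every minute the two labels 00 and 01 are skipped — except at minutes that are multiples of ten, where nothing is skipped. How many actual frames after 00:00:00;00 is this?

Complete 10-minute blocks: 0, each 17982 frames → 0.
Remaining 8 whole minutes in the current block: 1800 + 7 × 1798 = 14386 frames.
Within the current minute: 38 × 30 + 14 − 2 = 1152 (labels ;00/;01 skipped at this minute). Total = 0 + 14386 + 1152 = 15538.

15538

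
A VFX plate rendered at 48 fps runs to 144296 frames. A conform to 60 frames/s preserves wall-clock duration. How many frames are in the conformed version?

180370 frames

Frames at target rate = 144296 × (60) / (48) = 180370.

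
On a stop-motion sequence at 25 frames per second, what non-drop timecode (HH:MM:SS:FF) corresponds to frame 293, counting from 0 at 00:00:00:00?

00:00:11:18

293 ÷ 25 = 11 full seconds, remainder 18 frames.
11 s = 0 h 0 min 11 s.
Timecode: 00:00:11:18.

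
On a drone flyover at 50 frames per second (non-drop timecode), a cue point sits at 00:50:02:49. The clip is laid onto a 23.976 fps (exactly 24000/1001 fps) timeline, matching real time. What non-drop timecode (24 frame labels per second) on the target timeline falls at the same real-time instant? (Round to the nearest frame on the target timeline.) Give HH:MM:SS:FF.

Source frame index: (0×3600 + 50×60 + 2) × 50 + 49 = 150149.
Real time: 150149 / (50) = 150149/50 s.
Target frame: (150149/50) × (24000/1001) = 72071520/1001 ≈ 71999.520 → 72000.
At 24 labels/s: frame 72000 → 00:50:00:00.

00:50:00:00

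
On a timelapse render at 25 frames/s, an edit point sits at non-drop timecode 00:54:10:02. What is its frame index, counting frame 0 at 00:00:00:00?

Total seconds to the label: (0 × 3600 + 54 × 60 + 10) = 3250.
Frame index = 3250 × 25 + 2 = 81252.

frame 81252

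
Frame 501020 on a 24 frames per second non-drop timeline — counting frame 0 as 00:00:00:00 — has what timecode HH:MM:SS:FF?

501020 ÷ 24 = 20875 full seconds, remainder 20 frames.
20875 s = 5 h 47 min 55 s.
Timecode: 05:47:55:20.

05:47:55:20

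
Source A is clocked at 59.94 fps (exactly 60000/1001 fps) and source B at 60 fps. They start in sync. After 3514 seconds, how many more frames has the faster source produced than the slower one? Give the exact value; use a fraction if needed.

30120/143 frames

A emits 60000/1001 × 3514 = 30120000/143 frames; B emits 60 × 3514 = 210840.
Difference = 30120/143 frames (≈ 210.6294); B is ahead of A.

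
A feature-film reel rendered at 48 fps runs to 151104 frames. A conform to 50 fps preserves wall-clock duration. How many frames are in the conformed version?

157400 frames

Target frames = source frames × (target rate / source rate) = 151104 × (50)/(48) = 151104 × 25/24 = 157400.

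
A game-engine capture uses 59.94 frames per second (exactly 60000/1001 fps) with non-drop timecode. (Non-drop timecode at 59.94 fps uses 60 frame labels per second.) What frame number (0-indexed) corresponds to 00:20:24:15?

Total seconds to the label: (0 × 3600 + 20 × 60 + 24) = 1224.
Frame index = 1224 × 60 + 15 = 73455.

73455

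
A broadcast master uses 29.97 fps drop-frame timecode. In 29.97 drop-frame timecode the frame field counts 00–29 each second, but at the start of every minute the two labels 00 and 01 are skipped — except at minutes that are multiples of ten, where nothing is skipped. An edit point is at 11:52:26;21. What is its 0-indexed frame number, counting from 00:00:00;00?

As if non-drop at 30 labels/s: (11 × 3600 + 52 × 60 + 26) × 30 + 21 = 1282401.
Minute boundaries passed: 712; those not divisible by 10: 712 − 71 = 641; dropped labels = 2 × 641 = 1282.
Actual frame index = 1282401 − 1282 = 1281119.

1281119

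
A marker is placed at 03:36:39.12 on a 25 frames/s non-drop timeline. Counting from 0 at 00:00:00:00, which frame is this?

Total seconds to the label: (3 × 3600 + 36 × 60 + 39) = 12999.
Frame index = 12999 × 25 + 12 = 324987.

frame 324987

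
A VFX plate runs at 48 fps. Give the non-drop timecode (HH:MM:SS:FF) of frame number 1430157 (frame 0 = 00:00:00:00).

1430157 ÷ 48 = 29794 full seconds, remainder 45 frames.
29794 s = 8 h 16 min 34 s.
Timecode: 08:16:34:45.

08:16:34:45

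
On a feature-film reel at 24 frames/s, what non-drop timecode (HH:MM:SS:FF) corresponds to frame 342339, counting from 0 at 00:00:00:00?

342339 ÷ 24 = 14264 full seconds, remainder 3 frames.
14264 s = 3 h 57 min 44 s.
Timecode: 03:57:44:03.

03:57:44:03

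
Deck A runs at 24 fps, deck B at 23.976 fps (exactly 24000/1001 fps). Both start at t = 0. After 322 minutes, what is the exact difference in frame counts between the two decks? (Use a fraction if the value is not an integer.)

322 min = 19320 s.
A emits 24 × 19320 = 463680 frames; B emits 24000/1001 × 19320 = 66240000/143.
Difference = 66240/143 frames (≈ 463.2168); B is behind A.

66240/143 frames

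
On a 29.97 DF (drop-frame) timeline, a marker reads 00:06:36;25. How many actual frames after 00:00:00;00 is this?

Complete 10-minute blocks: 0, each 17982 frames → 0.
Remaining 6 whole minutes in the current block: 1800 + 5 × 1798 = 10790 frames.
Within the current minute: 36 × 30 + 25 − 2 = 1103 (labels ;00/;01 skipped at this minute). Total = 0 + 10790 + 1103 = 11893.

11893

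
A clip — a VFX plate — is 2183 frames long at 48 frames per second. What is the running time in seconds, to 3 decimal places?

45.479 seconds

Running time = 2183 × 1/48 = 2183/48 s ≈ 45.479 s.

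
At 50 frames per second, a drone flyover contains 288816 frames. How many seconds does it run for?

5776.32 seconds

Running time = 288816 / (50) = 5776.32 s.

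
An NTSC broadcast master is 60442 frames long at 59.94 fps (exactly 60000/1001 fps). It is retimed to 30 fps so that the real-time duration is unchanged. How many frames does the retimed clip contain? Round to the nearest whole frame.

30251 frames

Frames at target rate = 60442 × (30) / (60000/1001) = 30251221/1000 ≈ 30251.221.
Nearest whole frame: 30251.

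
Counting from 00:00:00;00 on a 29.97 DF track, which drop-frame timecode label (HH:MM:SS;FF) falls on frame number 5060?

00:02:48;24

Each 10-minute DF block holds 10 × 60 × 30 − 9 × 2 = 17982 frames. 5060 ÷ 17982 → 0 full blocks, remainder 5060.
Within the partial block the first minute is 1800 frames and each further minute 1798, so 2 further minute boundaries passed. Total skipped labels = 18 × 0 + 2 × 2 = 4.
Non-drop label index = 5060 + 4 = 5064; at 30 labels/s that is 00:02:48:24, i.e. DF 00:02:48;24.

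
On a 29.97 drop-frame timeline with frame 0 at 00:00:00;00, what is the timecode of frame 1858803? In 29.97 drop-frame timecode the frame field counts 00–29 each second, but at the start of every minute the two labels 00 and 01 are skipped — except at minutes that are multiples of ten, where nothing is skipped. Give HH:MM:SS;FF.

17:13:42;03

Ten DF minutes hold 17982 frames, so frame 1858803 lies in block 103 (frames 1852146–1870127) with 6657 frames into that block.
The block's first minute is 1800 frames and the rest 1798 each; 6657 frames reaches minute 3, so 103 × 18 + 3 × 2 = 1860 labels have been skipped so far.
Adding those back, label number 1858803 + 1860 = 1860663 at 30 labels/s is 62022 s + 3 f = 17 h 13 min 42 s frame 3, i.e. 17:13:42;03.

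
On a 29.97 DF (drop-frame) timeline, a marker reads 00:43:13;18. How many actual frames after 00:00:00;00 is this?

As if non-drop at 30 labels/s: (0 × 3600 + 43 × 60 + 13) × 30 + 18 = 77808.
Minute boundaries passed: 43; those not divisible by 10: 43 − 4 = 39; dropped labels = 2 × 39 = 78.
Actual frame index = 77808 − 78 = 77730.

77730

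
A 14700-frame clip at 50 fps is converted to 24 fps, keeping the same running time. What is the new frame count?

7056 frames

Frames at target rate = 14700 × (24) / (50) = 7056.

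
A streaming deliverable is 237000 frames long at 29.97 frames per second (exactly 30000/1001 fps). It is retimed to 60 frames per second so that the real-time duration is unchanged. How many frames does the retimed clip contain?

Target frames = source frames × (target rate / source rate) = 237000 × (60)/(30000/1001) = 237000 × 1001/500 = 474474.

474474 frames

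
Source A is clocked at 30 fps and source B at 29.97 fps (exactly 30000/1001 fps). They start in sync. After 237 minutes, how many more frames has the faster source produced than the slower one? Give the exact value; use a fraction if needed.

426600/1001 frames

237 min = 14220 s.
A emits 30 × 14220 = 426600 frames; B emits 30000/1001 × 14220 = 426600000/1001.
Difference = 426600/1001 frames (≈ 426.1738); B is behind A.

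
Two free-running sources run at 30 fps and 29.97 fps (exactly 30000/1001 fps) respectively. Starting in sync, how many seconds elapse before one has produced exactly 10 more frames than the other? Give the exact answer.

1001/3 seconds

The gap grows by |30000/1001 − 30| = 30/1001 frames per second.
Time for a 10-frame gap: 10 ÷ (30/1001) = 1001/3 s.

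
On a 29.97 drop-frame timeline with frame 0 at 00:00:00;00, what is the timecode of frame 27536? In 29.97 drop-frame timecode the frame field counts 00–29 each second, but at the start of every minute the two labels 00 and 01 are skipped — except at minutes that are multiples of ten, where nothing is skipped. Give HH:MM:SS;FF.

00:15:18;24

Each 10-minute DF block holds 10 × 60 × 30 − 9 × 2 = 17982 frames. 27536 ÷ 17982 → 1 full block, remainder 9554.
Within the partial block the first minute is 1800 frames and each further minute 1798, so 5 further minute boundaries passed. Total skipped labels = 18 × 1 + 2 × 5 = 28.
Non-drop label index = 27536 + 28 = 27564; at 30 labels/s that is 00:15:18:24, i.e. DF 00:15:18;24.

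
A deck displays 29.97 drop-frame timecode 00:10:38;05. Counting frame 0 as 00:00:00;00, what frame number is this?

As if non-drop at 30 labels/s: (0 × 3600 + 10 × 60 + 38) × 30 + 5 = 19145.
Minute boundaries passed: 10; those not divisible by 10: 10 − 1 = 9; dropped labels = 2 × 9 = 18.
Actual frame index = 19145 − 18 = 19127.

19127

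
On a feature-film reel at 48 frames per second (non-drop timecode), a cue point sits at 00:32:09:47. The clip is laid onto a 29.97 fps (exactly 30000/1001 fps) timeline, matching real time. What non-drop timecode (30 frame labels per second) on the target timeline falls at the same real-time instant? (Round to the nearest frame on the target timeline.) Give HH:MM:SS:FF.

00:32:08:02

Source frame index: (0×3600 + 32×60 + 9) × 48 + 47 = 92639.
Real time: 92639 / (48) = 92639/48 s.
Target frame: (92639/48) × (30000/1001) = 57899375/1001 ≈ 57841.533 → 57842.
At 30 labels/s: frame 57842 → 00:32:08:02.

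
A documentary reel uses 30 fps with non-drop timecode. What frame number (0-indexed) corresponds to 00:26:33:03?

frame 47793

Total seconds to the label: (0 × 3600 + 26 × 60 + 33) = 1593.
Frame index = 1593 × 30 + 3 = 47793.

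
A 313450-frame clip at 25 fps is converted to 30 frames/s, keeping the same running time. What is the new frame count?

376140 frames

Target frames = source frames × (target rate / source rate) = 313450 × (30)/(25) = 313450 × 6/5 = 376140.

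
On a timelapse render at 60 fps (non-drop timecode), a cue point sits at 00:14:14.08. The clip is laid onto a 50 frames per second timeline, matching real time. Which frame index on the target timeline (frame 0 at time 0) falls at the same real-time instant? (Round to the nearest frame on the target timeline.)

frame 42707

Source frame index: (0×3600 + 14×60 + 14) × 60 + 8 = 51248.
Real time: 51248 / (60) = 12812/15 s.
Target frame: (12812/15) × (50) = 128120/3 ≈ 42706.667 → 42707.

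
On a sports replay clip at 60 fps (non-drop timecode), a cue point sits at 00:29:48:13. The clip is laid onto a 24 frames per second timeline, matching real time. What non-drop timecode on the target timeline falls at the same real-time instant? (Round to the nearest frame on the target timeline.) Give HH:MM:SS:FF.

00:29:48:05

Source frame index: (0×3600 + 29×60 + 48) × 60 + 13 = 107293.
Real time: 107293 / (60) = 107293/60 s.
Target frame: (107293/60) × (24) = 214586/5 ≈ 42917.200 → 42917.
At 24 labels/s: frame 42917 → 00:29:48:05.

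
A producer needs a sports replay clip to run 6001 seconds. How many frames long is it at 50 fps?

Frames = 6001 × 50 = 300050.

300050 frames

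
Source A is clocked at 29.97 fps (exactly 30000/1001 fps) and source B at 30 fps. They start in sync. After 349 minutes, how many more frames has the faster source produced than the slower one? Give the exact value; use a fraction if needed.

349 min = 20940 s.
A emits 30000/1001 × 20940 = 628200000/1001 frames; B emits 30 × 20940 = 628200.
Difference = 628200/1001 frames (≈ 627.5724); B is ahead of A.

628200/1001 frames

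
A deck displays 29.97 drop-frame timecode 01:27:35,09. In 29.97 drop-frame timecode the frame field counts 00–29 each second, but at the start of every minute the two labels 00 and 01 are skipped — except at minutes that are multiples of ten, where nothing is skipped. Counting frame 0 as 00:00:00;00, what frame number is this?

157501

As if non-drop at 30 labels/s: (1 × 3600 + 27 × 60 + 35) × 30 + 9 = 157659.
Minute boundaries passed: 87; those not divisible by 10: 87 − 8 = 79; dropped labels = 2 × 79 = 158.
Actual frame index = 157659 − 158 = 157501.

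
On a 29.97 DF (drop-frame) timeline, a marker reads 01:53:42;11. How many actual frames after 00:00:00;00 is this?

204467

As if non-drop at 30 labels/s: (1 × 3600 + 53 × 60 + 42) × 30 + 11 = 204671.
Minute boundaries passed: 113; those not divisible by 10: 113 − 11 = 102; dropped labels = 2 × 102 = 204.
Actual frame index = 204671 − 204 = 204467.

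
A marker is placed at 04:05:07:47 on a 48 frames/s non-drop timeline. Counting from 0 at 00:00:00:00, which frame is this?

Total seconds to the label: (4 × 3600 + 5 × 60 + 7) = 14707.
Frame index = 14707 × 48 + 47 = 705983.

frame 705983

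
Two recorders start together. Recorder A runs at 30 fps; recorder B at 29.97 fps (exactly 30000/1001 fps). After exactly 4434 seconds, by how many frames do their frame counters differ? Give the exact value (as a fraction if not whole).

133020/1001 frames

A emits 30 × 4434 = 133020 frames; B emits 30000/1001 × 4434 = 133020000/1001.
Difference = 133020/1001 frames (≈ 132.8871); B is behind A.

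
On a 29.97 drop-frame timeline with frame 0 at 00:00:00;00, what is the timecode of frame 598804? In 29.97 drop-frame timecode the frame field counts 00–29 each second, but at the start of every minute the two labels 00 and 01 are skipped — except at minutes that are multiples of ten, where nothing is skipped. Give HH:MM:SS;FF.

05:33:00;04

Ten DF minutes hold 17982 frames, so frame 598804 lies in block 33 (frames 593406–611387) with 5398 frames into that block.
The block's first minute is 1800 frames and the rest 1798 each; 5398 frames reaches minute 3, so 33 × 18 + 3 × 2 = 600 labels have been skipped so far.
Adding those back, label number 598804 + 600 = 599404 at 30 labels/s is 19980 s + 4 f = 5 h 33 min 0 s frame 4, i.e. 05:33:00;04.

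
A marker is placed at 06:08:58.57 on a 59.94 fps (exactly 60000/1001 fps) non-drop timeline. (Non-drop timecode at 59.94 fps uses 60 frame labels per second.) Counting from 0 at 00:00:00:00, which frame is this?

1328337

Total seconds to the label: (6 × 3600 + 8 × 60 + 58) = 22138.
Frame index = 22138 × 60 + 57 = 1328337.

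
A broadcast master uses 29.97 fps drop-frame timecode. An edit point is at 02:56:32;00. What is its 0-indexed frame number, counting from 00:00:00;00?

317442

Complete 10-minute blocks: 17, each 17982 frames → 305694.
Remaining 6 whole minutes in the current block: 1800 + 5 × 1798 = 10790 frames.
Within the current minute: 32 × 30 + 0 − 2 = 958 (labels ;00/;01 skipped at this minute). Total = 305694 + 10790 + 958 = 317442.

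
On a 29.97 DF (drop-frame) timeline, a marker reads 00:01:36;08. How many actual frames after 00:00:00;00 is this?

Complete 10-minute blocks: 0, each 17982 frames → 0.
Remaining 1 whole minute in the current block: 1800 + 0 × 1798 = 1800 frames.
Within the current minute: 36 × 30 + 8 − 2 = 1086 (labels ;00/;01 skipped at this minute). Total = 0 + 1800 + 1086 = 2886.

2886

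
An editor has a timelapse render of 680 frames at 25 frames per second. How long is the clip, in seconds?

27.2 seconds

Running time = 680 / (25) = 27.2 s.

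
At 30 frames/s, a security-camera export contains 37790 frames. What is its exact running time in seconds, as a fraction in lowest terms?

3779/3 seconds

Running time = 37790 ÷ (30) = 37790 × 1/30 = 3779/3 s.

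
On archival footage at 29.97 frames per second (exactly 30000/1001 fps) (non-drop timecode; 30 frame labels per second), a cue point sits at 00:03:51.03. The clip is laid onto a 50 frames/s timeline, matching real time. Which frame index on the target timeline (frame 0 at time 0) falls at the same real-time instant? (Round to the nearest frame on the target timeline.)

frame 11567

Source frame index: (0×3600 + 3×60 + 51) × 30 + 3 = 6933.
Real time: 6933 / (30000/1001) = 2313311/10000 s.
Target frame: (2313311/10000) × (50) = 2313311/200 ≈ 11566.555 → 11567.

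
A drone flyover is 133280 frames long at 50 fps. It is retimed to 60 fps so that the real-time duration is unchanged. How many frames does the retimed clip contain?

159936 frames

Target frames = source frames × (target rate / source rate) = 133280 × (60)/(50) = 133280 × 6/5 = 159936.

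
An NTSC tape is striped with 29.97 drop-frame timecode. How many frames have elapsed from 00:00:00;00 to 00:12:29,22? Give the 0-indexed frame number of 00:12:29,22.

22470

As if non-drop at 30 labels/s: (0 × 3600 + 12 × 60 + 29) × 30 + 22 = 22492.
Minute boundaries passed: 12; those not divisible by 10: 12 − 1 = 11; dropped labels = 2 × 11 = 22.
Actual frame index = 22492 − 22 = 22470.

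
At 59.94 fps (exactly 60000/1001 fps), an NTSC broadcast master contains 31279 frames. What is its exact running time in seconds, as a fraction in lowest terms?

Running time = 31279 ÷ (60000/1001) = 31279 × 1001/60000 = 31310279/60000 s.

31310279/60000 seconds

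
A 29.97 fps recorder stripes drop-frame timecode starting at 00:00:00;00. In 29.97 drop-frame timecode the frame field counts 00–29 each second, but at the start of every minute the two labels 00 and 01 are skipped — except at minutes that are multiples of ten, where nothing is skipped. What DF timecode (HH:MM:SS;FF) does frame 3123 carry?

00:01:44;05

Ten DF minutes hold 17982 frames, so frame 3123 lies in block 0 (frames 0–17981) with 3123 frames into that block.
The block's first minute is 1800 frames and the rest 1798 each; 3123 frames reaches minute 1, so 0 × 18 + 1 × 2 = 2 labels have been skipped so far.
Adding those back, label number 3123 + 2 = 3125 at 30 labels/s is 104 s + 5 f = 0 h 1 min 44 s frame 5, i.e. 00:01:44;05.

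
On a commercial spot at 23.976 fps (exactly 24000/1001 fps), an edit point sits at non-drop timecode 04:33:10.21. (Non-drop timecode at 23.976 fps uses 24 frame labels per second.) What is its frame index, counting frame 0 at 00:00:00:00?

Total seconds to the label: (4 × 3600 + 33 × 60 + 10) = 16390.
Frame index = 16390 × 24 + 21 = 393381.

393381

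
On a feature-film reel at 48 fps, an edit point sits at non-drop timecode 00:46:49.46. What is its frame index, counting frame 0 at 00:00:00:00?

134878

Total seconds to the label: (0 × 3600 + 46 × 60 + 49) = 2809.
Frame index = 2809 × 48 + 46 = 134878.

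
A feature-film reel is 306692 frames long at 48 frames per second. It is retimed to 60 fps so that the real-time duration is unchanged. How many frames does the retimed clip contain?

Target frames = source frames × (target rate / source rate) = 306692 × (60)/(48) = 306692 × 5/4 = 383365.

383365 frames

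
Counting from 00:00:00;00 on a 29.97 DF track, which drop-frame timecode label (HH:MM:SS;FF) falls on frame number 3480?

Ten DF minutes hold 17982 frames, so frame 3480 lies in block 0 (frames 0–17981) with 3480 frames into that block.
The block's first minute is 1800 frames and the rest 1798 each; 3480 frames reaches minute 1, so 0 × 18 + 1 × 2 = 2 labels have been skipped so far.
Adding those back, label number 3480 + 2 = 3482 at 30 labels/s is 116 s + 2 f = 0 h 1 min 56 s frame 2, i.e. 00:01:56;02.

00:01:56;02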